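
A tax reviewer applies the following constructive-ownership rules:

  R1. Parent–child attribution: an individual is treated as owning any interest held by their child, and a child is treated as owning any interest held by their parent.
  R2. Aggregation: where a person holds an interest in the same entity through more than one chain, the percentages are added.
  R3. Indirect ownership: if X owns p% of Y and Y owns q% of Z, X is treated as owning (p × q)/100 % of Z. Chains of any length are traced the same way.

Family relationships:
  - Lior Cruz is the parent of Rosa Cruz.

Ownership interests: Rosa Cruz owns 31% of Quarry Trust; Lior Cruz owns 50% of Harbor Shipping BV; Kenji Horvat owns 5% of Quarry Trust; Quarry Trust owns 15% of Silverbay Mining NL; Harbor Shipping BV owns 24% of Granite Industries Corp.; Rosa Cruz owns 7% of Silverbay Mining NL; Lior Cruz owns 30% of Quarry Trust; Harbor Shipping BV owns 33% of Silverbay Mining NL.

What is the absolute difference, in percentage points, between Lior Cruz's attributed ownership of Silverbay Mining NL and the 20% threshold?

By parent–child attribution (R1), Lior Cruz is treated as also owning Rosa Cruz's interest in Quarry Trust, giving 30% + 31% = 61%.
By parent–child attribution (R1), Lior Cruz is treated as owning Rosa Cruz's 7% interest in Silverbay Mining NL.
Chain via Quarry Trust (R3): 61% × 15% = 9.15% of Silverbay Mining NL.
Chain via Harbor Shipping BV (R3): 50% × 33% = 16.5% of Silverbay Mining NL.
Direct interest in Silverbay Mining NL: 7%.
Aggregating (R2): 9.15% + 16.5% + 7% = 32.65%.
32.65% exceeds the 20% threshold by 12.65 percentage points.

12.65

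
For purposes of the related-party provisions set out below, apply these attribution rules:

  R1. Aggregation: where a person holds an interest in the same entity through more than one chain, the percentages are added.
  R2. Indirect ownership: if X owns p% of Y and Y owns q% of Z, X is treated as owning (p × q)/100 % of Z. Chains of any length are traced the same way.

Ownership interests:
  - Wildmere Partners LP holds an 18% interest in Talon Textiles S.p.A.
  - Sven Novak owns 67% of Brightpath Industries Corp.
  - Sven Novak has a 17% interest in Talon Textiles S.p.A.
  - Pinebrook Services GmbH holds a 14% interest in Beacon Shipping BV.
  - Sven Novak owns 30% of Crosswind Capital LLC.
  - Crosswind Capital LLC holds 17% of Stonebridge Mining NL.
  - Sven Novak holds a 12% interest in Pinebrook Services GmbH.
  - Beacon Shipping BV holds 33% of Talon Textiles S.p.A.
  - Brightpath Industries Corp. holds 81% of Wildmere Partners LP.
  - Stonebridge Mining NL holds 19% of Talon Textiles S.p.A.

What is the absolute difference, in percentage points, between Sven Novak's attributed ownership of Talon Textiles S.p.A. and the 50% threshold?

21.708

Chain via Pinebrook Services GmbH → Beacon Shipping BV (R2): 12% × 14% × 33% = 0.5544% of Talon Textiles S.p.A.
Chain via Brightpath Industries Corp. → Wildmere Partners LP (R2): 67% × 81% × 18% = 9.7686% of Talon Textiles S.p.A.
Chain via Crosswind Capital LLC → Stonebridge Mining NL (R2): 30% × 17% × 19% = 0.969% of Talon Textiles S.p.A.
Direct interest in Talon Textiles S.p.A: 17%.
Aggregating (R1): 0.5544% + 9.7686% + 0.969% + 17% = 28.292%.
28.292% falls short of the 50% threshold by 21.708 percentage points.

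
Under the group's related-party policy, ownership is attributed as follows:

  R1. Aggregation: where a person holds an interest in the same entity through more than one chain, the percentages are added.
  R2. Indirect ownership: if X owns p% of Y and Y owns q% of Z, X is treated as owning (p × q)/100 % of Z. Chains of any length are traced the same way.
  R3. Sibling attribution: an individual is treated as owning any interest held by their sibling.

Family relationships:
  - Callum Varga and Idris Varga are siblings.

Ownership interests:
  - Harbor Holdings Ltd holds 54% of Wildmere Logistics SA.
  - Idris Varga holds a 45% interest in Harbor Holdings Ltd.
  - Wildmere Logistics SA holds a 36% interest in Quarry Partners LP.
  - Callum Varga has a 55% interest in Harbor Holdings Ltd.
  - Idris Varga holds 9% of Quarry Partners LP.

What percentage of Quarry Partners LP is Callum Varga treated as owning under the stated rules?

28.44%

By sibling attribution (R3), Callum Varga is treated as also owning Idris Varga's interest in Harbor Holdings Ltd, giving 55% + 45% = 100%.
By sibling attribution (R3), Callum Varga is treated as owning Idris Varga's 9% interest in Quarry Partners LP.
Chain via Harbor Holdings Ltd → Wildmere Logistics SA (R2): 100% × 54% × 36% = 19.44% of Quarry Partners LP.
Direct interest in Quarry Partners LP: 9%.
Aggregating (R1): 19.44% + 9% = 28.44%.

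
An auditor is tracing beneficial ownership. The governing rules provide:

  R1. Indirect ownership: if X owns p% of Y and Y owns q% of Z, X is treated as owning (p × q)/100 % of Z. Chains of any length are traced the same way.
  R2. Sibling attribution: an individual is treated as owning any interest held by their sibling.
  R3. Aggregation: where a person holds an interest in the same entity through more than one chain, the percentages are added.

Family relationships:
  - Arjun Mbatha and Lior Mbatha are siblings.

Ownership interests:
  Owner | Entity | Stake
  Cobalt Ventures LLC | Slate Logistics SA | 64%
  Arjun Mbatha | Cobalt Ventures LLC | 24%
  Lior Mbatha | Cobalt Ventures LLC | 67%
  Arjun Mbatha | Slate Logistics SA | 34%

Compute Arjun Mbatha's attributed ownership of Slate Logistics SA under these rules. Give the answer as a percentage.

By sibling attribution (R2), Arjun Mbatha is treated as also owning Lior Mbatha's interest in Cobalt Ventures LLC, giving 24% + 67% = 91%.
Chain via Cobalt Ventures LLC (R1): 91% × 64% = 58.24% of Slate Logistics SA.
Direct interest in Slate Logistics SA: 34%.
Aggregating (R3): 58.24% + 34% = 92.24%.

92.24%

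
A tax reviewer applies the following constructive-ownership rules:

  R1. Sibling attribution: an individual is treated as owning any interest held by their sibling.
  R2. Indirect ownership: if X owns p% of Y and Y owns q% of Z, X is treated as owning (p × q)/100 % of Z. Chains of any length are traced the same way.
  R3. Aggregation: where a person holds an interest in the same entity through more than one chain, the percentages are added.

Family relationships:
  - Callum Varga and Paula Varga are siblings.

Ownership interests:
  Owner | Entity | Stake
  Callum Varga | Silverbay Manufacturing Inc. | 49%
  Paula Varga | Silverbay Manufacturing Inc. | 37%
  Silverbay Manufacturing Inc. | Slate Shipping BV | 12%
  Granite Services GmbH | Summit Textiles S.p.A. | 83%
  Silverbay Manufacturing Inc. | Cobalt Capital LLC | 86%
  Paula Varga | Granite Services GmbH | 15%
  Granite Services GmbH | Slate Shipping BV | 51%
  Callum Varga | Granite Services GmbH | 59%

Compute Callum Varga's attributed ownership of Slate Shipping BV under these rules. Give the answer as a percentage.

By sibling attribution (R1), Callum Varga is treated as also owning Paula Varga's interest in Granite Services GmbH, giving 59% + 15% = 74%.
By sibling attribution (R1), Callum Varga is treated as also owning Paula Varga's interest in Silverbay Manufacturing Inc, giving 49% + 37% = 86%.
Chain via Granite Services GmbH (R2): 74% × 51% = 37.74% of Slate Shipping BV.
Chain via Silverbay Manufacturing Inc. (R2): 86% × 12% = 10.32% of Slate Shipping BV.
Aggregating (R3): 37.74% + 10.32% = 48.06%.

48.06%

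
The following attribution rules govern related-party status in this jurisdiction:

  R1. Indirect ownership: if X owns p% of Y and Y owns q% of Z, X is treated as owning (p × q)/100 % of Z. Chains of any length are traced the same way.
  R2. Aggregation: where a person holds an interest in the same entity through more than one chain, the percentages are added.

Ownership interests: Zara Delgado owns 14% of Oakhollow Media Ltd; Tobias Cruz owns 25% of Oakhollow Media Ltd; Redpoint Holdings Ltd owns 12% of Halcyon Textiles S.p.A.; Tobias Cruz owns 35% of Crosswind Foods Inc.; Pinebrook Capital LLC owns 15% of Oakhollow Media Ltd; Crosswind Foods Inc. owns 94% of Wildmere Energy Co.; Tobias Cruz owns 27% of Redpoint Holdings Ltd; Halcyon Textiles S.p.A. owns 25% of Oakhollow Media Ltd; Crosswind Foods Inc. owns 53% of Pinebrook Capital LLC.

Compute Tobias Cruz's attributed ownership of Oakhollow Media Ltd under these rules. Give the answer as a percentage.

Chain via Redpoint Holdings Ltd → Halcyon Textiles S.p.A. (R1): 27% × 12% × 25% = 0.81% of Oakhollow Media Ltd.
Chain via Crosswind Foods Inc. → Pinebrook Capital LLC (R1): 35% × 53% × 15% = 2.7825% of Oakhollow Media Ltd.
Direct interest in Oakhollow Media Ltd: 25%.
Aggregating (R2): 0.81% + 2.7825% + 25% = 28.5925%.

28.5925%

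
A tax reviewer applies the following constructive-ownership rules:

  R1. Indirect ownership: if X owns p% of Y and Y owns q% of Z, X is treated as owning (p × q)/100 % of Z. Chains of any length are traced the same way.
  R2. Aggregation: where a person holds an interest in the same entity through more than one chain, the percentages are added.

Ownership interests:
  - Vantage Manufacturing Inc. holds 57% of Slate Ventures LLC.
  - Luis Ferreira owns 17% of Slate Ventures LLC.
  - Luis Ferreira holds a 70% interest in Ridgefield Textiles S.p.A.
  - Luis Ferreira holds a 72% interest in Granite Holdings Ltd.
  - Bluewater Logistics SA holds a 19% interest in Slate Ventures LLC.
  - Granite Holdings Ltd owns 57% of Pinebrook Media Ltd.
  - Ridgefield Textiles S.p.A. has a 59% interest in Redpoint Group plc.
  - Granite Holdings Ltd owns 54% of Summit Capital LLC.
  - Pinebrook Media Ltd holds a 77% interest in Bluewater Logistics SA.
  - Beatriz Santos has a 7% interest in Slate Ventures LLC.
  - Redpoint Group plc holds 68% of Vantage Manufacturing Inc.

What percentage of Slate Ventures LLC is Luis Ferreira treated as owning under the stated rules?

39.012032%

Chain via Granite Holdings Ltd → Pinebrook Media Ltd → Bluewater Logistics SA (R1): 72% × 57% × 77% × 19% = 6.004152% of Slate Ventures LLC.
Chain via Ridgefield Textiles S.p.A. → Redpoint Group plc → Vantage Manufacturing Inc. (R1): 70% × 59% × 68% × 57% = 16.00788% of Slate Ventures LLC.
Direct interest in Slate Ventures LLC: 17%.
Aggregating (R2): 6.004152% + 16.00788% + 17% = 39.012032%.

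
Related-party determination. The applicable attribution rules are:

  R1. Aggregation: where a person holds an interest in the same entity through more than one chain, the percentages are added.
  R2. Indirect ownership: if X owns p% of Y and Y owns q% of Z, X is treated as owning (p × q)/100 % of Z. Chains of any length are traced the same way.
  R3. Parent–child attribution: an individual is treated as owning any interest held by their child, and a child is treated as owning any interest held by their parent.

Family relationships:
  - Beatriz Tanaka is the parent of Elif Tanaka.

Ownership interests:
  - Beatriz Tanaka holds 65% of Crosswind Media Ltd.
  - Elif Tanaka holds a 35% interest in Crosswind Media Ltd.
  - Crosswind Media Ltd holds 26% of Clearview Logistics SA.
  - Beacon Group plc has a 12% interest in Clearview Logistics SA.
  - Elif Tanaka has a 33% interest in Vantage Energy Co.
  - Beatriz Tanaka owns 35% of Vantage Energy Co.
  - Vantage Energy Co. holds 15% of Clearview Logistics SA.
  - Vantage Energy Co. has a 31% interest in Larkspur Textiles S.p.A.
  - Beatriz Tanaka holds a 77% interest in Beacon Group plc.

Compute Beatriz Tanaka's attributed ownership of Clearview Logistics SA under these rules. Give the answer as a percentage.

45.44%

By parent–child attribution (R3), Beatriz Tanaka is treated as also owning Elif Tanaka's interest in Vantage Energy Co, giving 35% + 33% = 68%.
By parent–child attribution (R3), Beatriz Tanaka is treated as also owning Elif Tanaka's interest in Crosswind Media Ltd, giving 65% + 35% = 100%.
Chain via Vantage Energy Co. (R2): 68% × 15% = 10.2% of Clearview Logistics SA.
Chain via Crosswind Media Ltd (R2): 100% × 26% = 26% of Clearview Logistics SA.
Chain via Beacon Group plc (R2): 77% × 12% = 9.24% of Clearview Logistics SA.
Aggregating (R1): 10.2% + 26% + 9.24% = 45.44%.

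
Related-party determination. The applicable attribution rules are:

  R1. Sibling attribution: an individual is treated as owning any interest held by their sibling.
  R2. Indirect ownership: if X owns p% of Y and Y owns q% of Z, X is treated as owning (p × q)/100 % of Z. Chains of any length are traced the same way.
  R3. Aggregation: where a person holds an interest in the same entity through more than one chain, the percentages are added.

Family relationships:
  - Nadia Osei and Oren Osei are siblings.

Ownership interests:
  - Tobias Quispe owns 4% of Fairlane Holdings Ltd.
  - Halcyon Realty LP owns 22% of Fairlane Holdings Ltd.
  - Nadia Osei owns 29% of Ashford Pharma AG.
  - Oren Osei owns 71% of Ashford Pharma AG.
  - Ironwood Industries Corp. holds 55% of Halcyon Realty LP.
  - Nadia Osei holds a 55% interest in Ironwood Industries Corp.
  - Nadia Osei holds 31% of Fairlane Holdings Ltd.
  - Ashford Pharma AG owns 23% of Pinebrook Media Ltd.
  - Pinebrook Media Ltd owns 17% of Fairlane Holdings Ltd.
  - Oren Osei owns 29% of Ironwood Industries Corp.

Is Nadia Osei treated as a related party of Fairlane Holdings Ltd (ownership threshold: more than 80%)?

By sibling attribution (R1), Nadia Osei is treated as also owning Oren Osei's interest in Ashford Pharma AG, giving 29% + 71% = 100%.
By sibling attribution (R1), Nadia Osei is treated as also owning Oren Osei's interest in Ironwood Industries Corp, giving 55% + 29% = 84%.
Chain via Ashford Pharma AG → Pinebrook Media Ltd (R2): 100% × 23% × 17% = 3.91% of Fairlane Holdings Ltd.
Chain via Ironwood Industries Corp. → Halcyon Realty LP (R2): 84% × 55% × 22% = 10.164% of Fairlane Holdings Ltd.
Direct interest in Fairlane Holdings Ltd: 31%.
Aggregating (R3): 3.91% + 10.164% + 31% = 45.074%.
45.074% does not exceed the 80% threshold, so Nadia is not a related party to Fairlane Holdings Ltd.

No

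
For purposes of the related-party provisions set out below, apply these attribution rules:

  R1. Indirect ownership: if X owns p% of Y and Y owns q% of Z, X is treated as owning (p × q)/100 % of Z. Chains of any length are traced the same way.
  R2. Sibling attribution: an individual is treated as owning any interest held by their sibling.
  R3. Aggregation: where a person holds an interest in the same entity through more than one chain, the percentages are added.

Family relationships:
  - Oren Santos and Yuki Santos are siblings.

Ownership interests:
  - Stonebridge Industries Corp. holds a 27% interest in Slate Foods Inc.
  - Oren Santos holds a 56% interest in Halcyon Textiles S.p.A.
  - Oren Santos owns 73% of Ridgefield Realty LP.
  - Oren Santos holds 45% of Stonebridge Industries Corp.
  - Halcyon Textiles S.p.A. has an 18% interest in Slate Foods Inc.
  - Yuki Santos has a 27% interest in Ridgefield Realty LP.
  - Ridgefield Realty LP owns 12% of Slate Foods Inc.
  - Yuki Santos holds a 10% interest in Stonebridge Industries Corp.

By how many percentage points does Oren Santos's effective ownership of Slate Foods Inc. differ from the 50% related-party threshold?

13.07

By sibling attribution (R2), Oren Santos is treated as also owning Yuki Santos's interest in Stonebridge Industries Corp, giving 45% + 10% = 55%.
By sibling attribution (R2), Oren Santos is treated as also owning Yuki Santos's interest in Ridgefield Realty LP, giving 73% + 27% = 100%.
Chain via Halcyon Textiles S.p.A. (R1): 56% × 18% = 10.08% of Slate Foods Inc.
Chain via Stonebridge Industries Corp. (R1): 55% × 27% = 14.85% of Slate Foods Inc.
Chain via Ridgefield Realty LP (R1): 100% × 12% = 12% of Slate Foods Inc.
Aggregating (R3): 10.08% + 14.85% + 12% = 36.93%.
36.93% falls short of the 50% threshold by 13.07 percentage points.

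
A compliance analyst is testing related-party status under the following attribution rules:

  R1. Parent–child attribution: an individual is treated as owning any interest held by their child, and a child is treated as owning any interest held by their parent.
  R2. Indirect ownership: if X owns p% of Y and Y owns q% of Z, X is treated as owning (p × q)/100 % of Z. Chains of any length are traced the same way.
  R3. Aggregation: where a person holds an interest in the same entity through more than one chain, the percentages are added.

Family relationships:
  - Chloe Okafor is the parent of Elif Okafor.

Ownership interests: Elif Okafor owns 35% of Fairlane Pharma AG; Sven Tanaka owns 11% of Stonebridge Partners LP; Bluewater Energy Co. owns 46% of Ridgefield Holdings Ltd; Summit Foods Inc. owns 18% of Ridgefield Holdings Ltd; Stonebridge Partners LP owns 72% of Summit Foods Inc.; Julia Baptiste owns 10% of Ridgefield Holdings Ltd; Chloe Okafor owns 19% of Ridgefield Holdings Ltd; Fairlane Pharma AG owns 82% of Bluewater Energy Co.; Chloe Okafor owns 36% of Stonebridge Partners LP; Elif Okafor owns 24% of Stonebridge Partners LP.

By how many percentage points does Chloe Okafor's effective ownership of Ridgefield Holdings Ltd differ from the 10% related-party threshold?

By parent–child attribution (R1), Chloe Okafor is treated as also owning Elif Okafor's interest in Stonebridge Partners LP, giving 36% + 24% = 60%.
By parent–child attribution (R1), Chloe Okafor is treated as owning Elif Okafor's 35% interest in Fairlane Pharma AG.
Chain via Stonebridge Partners LP → Summit Foods Inc. (R2): 60% × 72% × 18% = 7.776% of Ridgefield Holdings Ltd.
Direct interest in Ridgefield Holdings Ltd: 19%.
Chain via Fairlane Pharma AG → Bluewater Energy Co. (R2): 35% × 82% × 46% = 13.202% of Ridgefield Holdings Ltd.
Aggregating (R3): 7.776% + 19% + 13.202% = 39.978%.
39.978% exceeds the 10% threshold by 29.978 percentage points.

29.978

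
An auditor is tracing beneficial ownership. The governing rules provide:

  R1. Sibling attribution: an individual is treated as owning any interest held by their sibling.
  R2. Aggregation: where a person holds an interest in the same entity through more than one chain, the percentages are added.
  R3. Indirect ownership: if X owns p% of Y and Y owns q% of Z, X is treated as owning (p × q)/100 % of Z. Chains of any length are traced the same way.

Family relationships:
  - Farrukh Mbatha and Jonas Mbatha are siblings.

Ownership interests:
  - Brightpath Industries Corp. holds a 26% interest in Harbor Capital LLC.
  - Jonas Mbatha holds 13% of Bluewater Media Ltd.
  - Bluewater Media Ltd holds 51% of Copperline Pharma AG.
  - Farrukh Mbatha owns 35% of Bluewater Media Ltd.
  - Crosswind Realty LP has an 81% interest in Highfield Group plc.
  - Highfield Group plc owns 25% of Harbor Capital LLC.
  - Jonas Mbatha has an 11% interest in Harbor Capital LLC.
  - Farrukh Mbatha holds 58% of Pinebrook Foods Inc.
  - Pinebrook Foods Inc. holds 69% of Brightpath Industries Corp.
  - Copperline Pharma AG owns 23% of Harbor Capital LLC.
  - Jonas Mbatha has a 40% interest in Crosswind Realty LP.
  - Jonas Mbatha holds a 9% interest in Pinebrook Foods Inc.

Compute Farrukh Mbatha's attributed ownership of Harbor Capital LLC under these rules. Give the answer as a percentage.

36.7502%

By sibling attribution (R1), Farrukh Mbatha is treated as also owning Jonas Mbatha's interest in Pinebrook Foods Inc, giving 58% + 9% = 67%.
By sibling attribution (R1), Farrukh Mbatha is treated as also owning Jonas Mbatha's interest in Bluewater Media Ltd, giving 35% + 13% = 48%.
By sibling attribution (R1), Farrukh Mbatha is treated as owning Jonas Mbatha's 40% interest in Crosswind Realty LP.
By sibling attribution (R1), Farrukh Mbatha is treated as owning Jonas Mbatha's 11% interest in Harbor Capital LLC.
Chain via Pinebrook Foods Inc. → Brightpath Industries Corp. (R3): 67% × 69% × 26% = 12.0198% of Harbor Capital LLC.
Chain via Bluewater Media Ltd → Copperline Pharma AG (R3): 48% × 51% × 23% = 5.6304% of Harbor Capital LLC.
Chain via Crosswind Realty LP → Highfield Group plc (R3): 40% × 81% × 25% = 8.1% of Harbor Capital LLC.
Direct interest in Harbor Capital LLC: 11%.
Aggregating (R2): 12.0198% + 5.6304% + 8.1% + 11% = 36.7502%.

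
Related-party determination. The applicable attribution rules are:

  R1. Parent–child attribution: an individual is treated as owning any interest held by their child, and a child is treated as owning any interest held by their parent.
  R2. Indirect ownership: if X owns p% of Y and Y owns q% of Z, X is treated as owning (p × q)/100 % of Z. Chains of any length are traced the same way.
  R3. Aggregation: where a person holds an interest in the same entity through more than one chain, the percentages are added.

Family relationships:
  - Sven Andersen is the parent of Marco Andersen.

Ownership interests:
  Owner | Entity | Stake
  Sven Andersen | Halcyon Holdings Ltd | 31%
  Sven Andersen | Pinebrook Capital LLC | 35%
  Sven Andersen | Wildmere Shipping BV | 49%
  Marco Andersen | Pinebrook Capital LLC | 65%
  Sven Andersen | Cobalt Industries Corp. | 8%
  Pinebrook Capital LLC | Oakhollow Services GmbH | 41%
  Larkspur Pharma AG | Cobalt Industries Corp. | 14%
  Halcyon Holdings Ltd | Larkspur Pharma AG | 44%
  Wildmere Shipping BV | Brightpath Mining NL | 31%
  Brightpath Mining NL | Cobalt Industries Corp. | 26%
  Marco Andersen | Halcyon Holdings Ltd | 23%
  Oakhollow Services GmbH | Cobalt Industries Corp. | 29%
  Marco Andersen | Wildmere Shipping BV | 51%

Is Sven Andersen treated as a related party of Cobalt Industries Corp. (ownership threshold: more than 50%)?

By parent–child attribution (R1), Sven Andersen is treated as also owning Marco Andersen's interest in Halcyon Holdings Ltd, giving 31% + 23% = 54%.
By parent–child attribution (R1), Sven Andersen is treated as also owning Marco Andersen's interest in Pinebrook Capital LLC, giving 35% + 65% = 100%.
By parent–child attribution (R1), Sven Andersen is treated as also owning Marco Andersen's interest in Wildmere Shipping BV, giving 49% + 51% = 100%.
Chain via Halcyon Holdings Ltd → Larkspur Pharma AG (R2): 54% × 44% × 14% = 3.3264% of Cobalt Industries Corp.
Chain via Pinebrook Capital LLC → Oakhollow Services GmbH (R2): 100% × 41% × 29% = 11.89% of Cobalt Industries Corp.
Chain via Wildmere Shipping BV → Brightpath Mining NL (R2): 100% × 31% × 26% = 8.06% of Cobalt Industries Corp.
Direct interest in Cobalt Industries Corp: 8%.
Aggregating (R3): 3.3264% + 11.89% + 8.06% + 8% = 31.2764%.
31.2764% does not exceed the 50% threshold, so Sven is not a related party to Cobalt Industries Corp.

No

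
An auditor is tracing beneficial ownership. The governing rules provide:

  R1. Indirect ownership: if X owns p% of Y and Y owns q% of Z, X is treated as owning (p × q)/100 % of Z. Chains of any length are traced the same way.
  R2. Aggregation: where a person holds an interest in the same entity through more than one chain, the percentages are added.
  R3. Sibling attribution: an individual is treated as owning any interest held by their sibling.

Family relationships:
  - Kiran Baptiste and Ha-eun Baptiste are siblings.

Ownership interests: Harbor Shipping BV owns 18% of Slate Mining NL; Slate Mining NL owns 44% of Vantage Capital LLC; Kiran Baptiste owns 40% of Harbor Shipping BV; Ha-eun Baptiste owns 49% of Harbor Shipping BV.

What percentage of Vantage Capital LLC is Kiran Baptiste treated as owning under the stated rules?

By sibling attribution (R3), Kiran Baptiste is treated as also owning Ha-eun Baptiste's interest in Harbor Shipping BV, giving 40% + 49% = 89%.
Chain via Harbor Shipping BV → Slate Mining NL (R1): 89% × 18% × 44% = 7.0488% of Vantage Capital LLC.

7.0488%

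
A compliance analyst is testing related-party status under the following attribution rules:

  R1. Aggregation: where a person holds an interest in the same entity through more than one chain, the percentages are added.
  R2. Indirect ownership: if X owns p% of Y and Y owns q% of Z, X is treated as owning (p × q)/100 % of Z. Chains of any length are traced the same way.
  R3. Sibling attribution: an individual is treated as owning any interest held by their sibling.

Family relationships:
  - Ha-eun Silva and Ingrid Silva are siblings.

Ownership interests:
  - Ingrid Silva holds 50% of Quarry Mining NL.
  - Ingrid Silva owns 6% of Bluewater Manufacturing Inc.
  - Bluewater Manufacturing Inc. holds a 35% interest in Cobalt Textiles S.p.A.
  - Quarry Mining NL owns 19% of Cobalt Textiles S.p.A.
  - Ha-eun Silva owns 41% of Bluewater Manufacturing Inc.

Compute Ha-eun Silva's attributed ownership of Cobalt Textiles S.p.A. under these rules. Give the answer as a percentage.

By sibling attribution (R3), Ha-eun Silva is treated as also owning Ingrid Silva's interest in Bluewater Manufacturing Inc, giving 41% + 6% = 47%.
By sibling attribution (R3), Ha-eun Silva is treated as owning Ingrid Silva's 50% interest in Quarry Mining NL.
Chain via Bluewater Manufacturing Inc. (R2): 47% × 35% = 16.45% of Cobalt Textiles S.p.A.
Chain via Quarry Mining NL (R2): 50% × 19% = 9.5% of Cobalt Textiles S.p.A.
Aggregating (R1): 16.45% + 9.5% = 25.95%.

25.95%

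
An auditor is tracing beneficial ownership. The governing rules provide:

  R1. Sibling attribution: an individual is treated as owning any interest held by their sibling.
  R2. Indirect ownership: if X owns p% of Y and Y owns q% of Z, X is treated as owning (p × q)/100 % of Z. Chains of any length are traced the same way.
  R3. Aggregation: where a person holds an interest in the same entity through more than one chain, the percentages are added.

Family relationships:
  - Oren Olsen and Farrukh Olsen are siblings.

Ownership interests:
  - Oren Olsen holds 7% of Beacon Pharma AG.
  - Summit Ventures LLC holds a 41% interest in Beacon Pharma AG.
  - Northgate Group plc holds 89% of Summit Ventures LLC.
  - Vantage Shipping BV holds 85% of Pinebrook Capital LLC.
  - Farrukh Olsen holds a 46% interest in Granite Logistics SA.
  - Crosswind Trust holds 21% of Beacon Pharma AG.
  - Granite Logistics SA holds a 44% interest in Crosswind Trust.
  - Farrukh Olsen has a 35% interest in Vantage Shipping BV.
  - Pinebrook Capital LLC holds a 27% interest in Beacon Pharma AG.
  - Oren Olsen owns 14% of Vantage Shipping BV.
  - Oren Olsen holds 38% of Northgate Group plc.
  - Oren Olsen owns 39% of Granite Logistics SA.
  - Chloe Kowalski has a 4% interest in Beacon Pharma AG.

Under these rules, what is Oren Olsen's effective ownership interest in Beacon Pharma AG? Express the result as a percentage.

By sibling attribution (R1), Oren Olsen is treated as also owning Farrukh Olsen's interest in Vantage Shipping BV, giving 14% + 35% = 49%.
By sibling attribution (R1), Oren Olsen is treated as also owning Farrukh Olsen's interest in Granite Logistics SA, giving 39% + 46% = 85%.
Chain via Northgate Group plc → Summit Ventures LLC (R2): 38% × 89% × 41% = 13.8662% of Beacon Pharma AG.
Chain via Vantage Shipping BV → Pinebrook Capital LLC (R2): 49% × 85% × 27% = 11.2455% of Beacon Pharma AG.
Chain via Granite Logistics SA → Crosswind Trust (R2): 85% × 44% × 21% = 7.854% of Beacon Pharma AG.
Direct interest in Beacon Pharma AG: 7%.
Aggregating (R3): 13.8662% + 11.2455% + 7.854% + 7% = 39.9657%.

39.9657%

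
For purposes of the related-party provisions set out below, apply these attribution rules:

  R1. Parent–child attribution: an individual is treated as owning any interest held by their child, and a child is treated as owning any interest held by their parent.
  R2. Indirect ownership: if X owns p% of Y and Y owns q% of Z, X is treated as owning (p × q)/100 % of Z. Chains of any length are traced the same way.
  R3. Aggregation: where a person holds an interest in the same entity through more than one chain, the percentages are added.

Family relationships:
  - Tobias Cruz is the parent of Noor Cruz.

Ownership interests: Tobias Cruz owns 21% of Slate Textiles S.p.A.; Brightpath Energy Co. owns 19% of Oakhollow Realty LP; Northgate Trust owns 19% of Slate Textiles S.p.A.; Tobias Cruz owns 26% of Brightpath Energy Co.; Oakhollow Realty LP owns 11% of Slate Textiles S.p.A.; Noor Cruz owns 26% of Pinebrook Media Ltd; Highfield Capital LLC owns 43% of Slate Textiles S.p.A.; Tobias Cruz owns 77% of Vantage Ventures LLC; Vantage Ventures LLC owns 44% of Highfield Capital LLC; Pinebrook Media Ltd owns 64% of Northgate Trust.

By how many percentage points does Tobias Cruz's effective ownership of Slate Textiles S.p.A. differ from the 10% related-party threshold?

By parent–child attribution (R1), Tobias Cruz is treated as owning Noor Cruz's 26% interest in Pinebrook Media Ltd.
Chain via Vantage Ventures LLC → Highfield Capital LLC (R2): 77% × 44% × 43% = 14.5684% of Slate Textiles S.p.A.
Chain via Brightpath Energy Co. → Oakhollow Realty LP (R2): 26% × 19% × 11% = 0.5434% of Slate Textiles S.p.A.
Direct interest in Slate Textiles S.p.A: 21%.
Chain via Pinebrook Media Ltd → Northgate Trust (R2): 26% × 64% × 19% = 3.1616% of Slate Textiles S.p.A.
Aggregating (R3): 14.5684% + 0.5434% + 21% + 3.1616% = 39.2734%.
39.2734% exceeds the 10% threshold by 29.2734 percentage points.

29.2734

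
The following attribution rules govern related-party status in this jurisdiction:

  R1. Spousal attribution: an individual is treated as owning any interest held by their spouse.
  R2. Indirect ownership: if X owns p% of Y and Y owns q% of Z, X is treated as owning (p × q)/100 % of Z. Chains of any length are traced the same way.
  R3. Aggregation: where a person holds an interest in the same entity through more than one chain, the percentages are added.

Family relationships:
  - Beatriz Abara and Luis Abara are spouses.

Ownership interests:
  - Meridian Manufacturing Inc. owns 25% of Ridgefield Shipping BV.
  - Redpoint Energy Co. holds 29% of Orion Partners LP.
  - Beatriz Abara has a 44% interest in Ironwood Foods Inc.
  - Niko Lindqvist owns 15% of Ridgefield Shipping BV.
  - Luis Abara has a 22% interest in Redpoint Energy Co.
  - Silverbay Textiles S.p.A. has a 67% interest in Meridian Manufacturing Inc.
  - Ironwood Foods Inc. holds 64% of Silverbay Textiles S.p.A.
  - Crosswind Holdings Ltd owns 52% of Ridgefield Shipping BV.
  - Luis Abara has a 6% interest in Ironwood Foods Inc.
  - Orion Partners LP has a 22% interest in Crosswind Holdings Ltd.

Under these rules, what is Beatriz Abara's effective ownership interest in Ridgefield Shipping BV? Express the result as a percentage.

By spousal attribution (R1), Beatriz Abara is treated as also owning Luis Abara's interest in Ironwood Foods Inc, giving 44% + 6% = 50%.
By spousal attribution (R1), Beatriz Abara is treated as owning Luis Abara's 22% interest in Redpoint Energy Co.
Chain via Ironwood Foods Inc. → Silverbay Textiles S.p.A. → Meridian Manufacturing Inc. (R2): 50% × 64% × 67% × 25% = 5.36% of Ridgefield Shipping BV.
Chain via Redpoint Energy Co. → Orion Partners LP → Crosswind Holdings Ltd (R2): 22% × 29% × 22% × 52% = 0.729872% of Ridgefield Shipping BV.
Aggregating (R3): 5.36% + 0.729872% = 6.089872%.

6.089872%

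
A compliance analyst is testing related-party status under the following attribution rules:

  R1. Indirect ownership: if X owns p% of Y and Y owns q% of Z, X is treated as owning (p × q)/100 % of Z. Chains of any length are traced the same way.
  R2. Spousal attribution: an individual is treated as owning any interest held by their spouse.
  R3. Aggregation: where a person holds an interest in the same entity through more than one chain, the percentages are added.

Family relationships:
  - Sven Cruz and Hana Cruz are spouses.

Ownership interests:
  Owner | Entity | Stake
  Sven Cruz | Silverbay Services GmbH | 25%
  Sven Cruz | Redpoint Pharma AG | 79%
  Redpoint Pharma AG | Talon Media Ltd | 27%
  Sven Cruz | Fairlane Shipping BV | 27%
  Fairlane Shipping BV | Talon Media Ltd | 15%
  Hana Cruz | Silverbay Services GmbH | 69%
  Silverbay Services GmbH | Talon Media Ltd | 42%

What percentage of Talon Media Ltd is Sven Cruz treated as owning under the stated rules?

By spousal attribution (R2), Sven Cruz is treated as also owning Hana Cruz's interest in Silverbay Services GmbH, giving 25% + 69% = 94%.
Chain via Fairlane Shipping BV (R1): 27% × 15% = 4.05% of Talon Media Ltd.
Chain via Silverbay Services GmbH (R1): 94% × 42% = 39.48% of Talon Media Ltd.
Chain via Redpoint Pharma AG (R1): 79% × 27% = 21.33% of Talon Media Ltd.
Aggregating (R3): 4.05% + 39.48% + 21.33% = 64.86%.

64.86%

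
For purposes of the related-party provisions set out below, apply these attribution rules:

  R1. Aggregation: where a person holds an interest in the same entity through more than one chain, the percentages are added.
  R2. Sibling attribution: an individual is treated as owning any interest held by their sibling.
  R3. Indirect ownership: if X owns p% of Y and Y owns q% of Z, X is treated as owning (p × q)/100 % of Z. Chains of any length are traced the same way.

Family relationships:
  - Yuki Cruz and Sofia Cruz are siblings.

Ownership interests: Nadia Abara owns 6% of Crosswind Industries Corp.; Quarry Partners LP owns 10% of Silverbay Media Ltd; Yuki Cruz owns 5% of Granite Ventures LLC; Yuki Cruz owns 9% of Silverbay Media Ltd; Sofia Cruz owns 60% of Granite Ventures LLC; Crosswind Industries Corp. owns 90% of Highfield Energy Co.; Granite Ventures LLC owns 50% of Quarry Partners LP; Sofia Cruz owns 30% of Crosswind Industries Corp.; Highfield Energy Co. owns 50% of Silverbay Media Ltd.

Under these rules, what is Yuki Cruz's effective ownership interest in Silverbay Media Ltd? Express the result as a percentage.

By sibling attribution (R2), Yuki Cruz is treated as also owning Sofia Cruz's interest in Granite Ventures LLC, giving 5% + 60% = 65%.
By sibling attribution (R2), Yuki Cruz is treated as owning Sofia Cruz's 30% interest in Crosswind Industries Corp.
Chain via Granite Ventures LLC → Quarry Partners LP (R3): 65% × 50% × 10% = 3.25% of Silverbay Media Ltd.
Direct interest in Silverbay Media Ltd: 9%.
Chain via Crosswind Industries Corp. → Highfield Energy Co. (R3): 30% × 90% × 50% = 13.5% of Silverbay Media Ltd.
Aggregating (R1): 3.25% + 9% + 13.5% = 25.75%.

25.75%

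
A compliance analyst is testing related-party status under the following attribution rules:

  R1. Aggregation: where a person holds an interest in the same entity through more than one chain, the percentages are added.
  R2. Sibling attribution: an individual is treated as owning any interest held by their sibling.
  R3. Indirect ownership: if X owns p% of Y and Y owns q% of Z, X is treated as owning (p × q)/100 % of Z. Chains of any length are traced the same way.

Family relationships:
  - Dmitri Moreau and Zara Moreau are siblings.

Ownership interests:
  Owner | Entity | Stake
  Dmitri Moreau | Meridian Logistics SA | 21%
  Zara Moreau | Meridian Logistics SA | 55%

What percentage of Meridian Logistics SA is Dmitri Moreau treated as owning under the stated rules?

By sibling attribution (R2), Dmitri Moreau is treated as also owning Zara Moreau's interest in Meridian Logistics SA, giving 21% + 55% = 76%.
Direct interest in Meridian Logistics SA: 76%.

76%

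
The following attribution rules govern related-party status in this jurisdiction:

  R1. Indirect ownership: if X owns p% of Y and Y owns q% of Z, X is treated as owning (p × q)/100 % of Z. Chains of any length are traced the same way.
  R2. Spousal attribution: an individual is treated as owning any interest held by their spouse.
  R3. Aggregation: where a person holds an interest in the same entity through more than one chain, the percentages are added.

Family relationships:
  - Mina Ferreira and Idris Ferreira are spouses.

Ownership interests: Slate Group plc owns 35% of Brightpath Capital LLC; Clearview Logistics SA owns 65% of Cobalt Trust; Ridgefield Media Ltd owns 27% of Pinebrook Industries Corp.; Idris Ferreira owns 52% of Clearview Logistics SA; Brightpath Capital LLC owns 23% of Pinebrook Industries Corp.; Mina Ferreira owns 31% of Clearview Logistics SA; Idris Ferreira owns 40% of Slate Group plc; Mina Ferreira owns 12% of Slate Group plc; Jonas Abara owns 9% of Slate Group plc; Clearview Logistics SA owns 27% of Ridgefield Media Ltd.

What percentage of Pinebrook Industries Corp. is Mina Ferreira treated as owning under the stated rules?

By spousal attribution (R2), Mina Ferreira is treated as also owning Idris Ferreira's interest in Slate Group plc, giving 12% + 40% = 52%.
By spousal attribution (R2), Mina Ferreira is treated as also owning Idris Ferreira's interest in Clearview Logistics SA, giving 31% + 52% = 83%.
Chain via Slate Group plc → Brightpath Capital LLC (R1): 52% × 35% × 23% = 4.186% of Pinebrook Industries Corp.
Chain via Clearview Logistics SA → Ridgefield Media Ltd (R1): 83% × 27% × 27% = 6.0507% of Pinebrook Industries Corp.
Aggregating (R3): 4.186% + 6.0507% = 10.2367%.

10.2367%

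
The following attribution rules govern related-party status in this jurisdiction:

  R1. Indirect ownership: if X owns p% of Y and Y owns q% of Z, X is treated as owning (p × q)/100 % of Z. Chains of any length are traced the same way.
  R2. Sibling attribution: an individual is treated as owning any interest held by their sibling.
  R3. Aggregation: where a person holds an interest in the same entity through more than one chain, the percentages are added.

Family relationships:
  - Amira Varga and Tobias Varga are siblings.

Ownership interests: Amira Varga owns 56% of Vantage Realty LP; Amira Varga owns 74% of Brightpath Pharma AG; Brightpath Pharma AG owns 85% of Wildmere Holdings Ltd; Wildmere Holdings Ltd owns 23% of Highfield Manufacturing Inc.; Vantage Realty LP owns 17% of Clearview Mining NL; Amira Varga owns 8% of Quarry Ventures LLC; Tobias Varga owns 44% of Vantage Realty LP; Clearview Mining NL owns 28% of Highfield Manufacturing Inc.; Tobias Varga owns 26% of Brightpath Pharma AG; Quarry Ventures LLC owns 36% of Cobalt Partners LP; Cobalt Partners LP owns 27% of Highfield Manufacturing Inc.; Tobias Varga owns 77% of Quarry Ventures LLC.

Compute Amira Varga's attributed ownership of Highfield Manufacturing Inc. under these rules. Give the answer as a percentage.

By sibling attribution (R2), Amira Varga is treated as also owning Tobias Varga's interest in Brightpath Pharma AG, giving 74% + 26% = 100%.
By sibling attribution (R2), Amira Varga is treated as also owning Tobias Varga's interest in Quarry Ventures LLC, giving 8% + 77% = 85%.
By sibling attribution (R2), Amira Varga is treated as also owning Tobias Varga's interest in Vantage Realty LP, giving 56% + 44% = 100%.
Chain via Brightpath Pharma AG → Wildmere Holdings Ltd (R1): 100% × 85% × 23% = 19.55% of Highfield Manufacturing Inc.
Chain via Quarry Ventures LLC → Cobalt Partners LP (R1): 85% × 36% × 27% = 8.262% of Highfield Manufacturing Inc.
Chain via Vantage Realty LP → Clearview Mining NL (R1): 100% × 17% × 28% = 4.76% of Highfield Manufacturing Inc.
Aggregating (R3): 19.55% + 8.262% + 4.76% = 32.572%.

32.572%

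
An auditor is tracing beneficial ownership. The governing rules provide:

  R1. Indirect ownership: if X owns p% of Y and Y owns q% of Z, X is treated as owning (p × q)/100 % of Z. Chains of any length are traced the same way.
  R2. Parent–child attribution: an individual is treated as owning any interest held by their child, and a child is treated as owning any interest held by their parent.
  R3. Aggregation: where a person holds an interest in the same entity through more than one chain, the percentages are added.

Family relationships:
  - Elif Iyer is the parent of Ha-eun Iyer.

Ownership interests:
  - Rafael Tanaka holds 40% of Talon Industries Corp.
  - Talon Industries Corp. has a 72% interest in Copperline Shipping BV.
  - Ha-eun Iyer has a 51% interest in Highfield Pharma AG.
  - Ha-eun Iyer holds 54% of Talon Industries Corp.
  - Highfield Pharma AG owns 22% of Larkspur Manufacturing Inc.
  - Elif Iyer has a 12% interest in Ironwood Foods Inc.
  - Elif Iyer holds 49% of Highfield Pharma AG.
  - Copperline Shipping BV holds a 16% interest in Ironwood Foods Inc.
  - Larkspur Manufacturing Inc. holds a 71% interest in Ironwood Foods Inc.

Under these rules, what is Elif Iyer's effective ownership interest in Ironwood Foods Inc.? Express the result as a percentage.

33.8408%

By parent–child attribution (R2), Elif Iyer is treated as also owning Ha-eun Iyer's interest in Highfield Pharma AG, giving 49% + 51% = 100%.
By parent–child attribution (R2), Elif Iyer is treated as owning Ha-eun Iyer's 54% interest in Talon Industries Corp.
Chain via Highfield Pharma AG → Larkspur Manufacturing Inc. (R1): 100% × 22% × 71% = 15.62% of Ironwood Foods Inc.
Direct interest in Ironwood Foods Inc: 12%.
Chain via Talon Industries Corp. → Copperline Shipping BV (R1): 54% × 72% × 16% = 6.2208% of Ironwood Foods Inc.
Aggregating (R3): 15.62% + 12% + 6.2208% = 33.8408%.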